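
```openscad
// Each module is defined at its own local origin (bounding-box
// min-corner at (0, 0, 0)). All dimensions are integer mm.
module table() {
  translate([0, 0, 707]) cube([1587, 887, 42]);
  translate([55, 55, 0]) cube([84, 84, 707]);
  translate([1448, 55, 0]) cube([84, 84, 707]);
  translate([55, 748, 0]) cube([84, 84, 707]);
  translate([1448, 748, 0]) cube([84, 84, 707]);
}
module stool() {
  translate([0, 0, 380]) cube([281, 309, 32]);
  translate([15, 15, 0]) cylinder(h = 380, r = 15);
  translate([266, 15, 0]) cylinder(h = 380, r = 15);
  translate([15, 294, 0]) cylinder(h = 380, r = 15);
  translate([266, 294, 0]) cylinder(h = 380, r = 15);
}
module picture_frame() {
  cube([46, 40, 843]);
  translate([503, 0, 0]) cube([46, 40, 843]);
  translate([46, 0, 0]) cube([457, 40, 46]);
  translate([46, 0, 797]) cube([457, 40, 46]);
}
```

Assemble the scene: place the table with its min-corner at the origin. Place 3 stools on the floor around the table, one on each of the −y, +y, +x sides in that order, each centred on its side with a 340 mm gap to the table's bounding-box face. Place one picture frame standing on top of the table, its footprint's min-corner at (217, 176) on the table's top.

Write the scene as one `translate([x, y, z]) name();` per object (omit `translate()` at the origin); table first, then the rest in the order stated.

table();
translate([653, -649, 0]) stool();
translate([653, 1227, 0]) stool();
translate([1927, 289, 0]) stool();
translate([217, 176, 749]) picture_frame();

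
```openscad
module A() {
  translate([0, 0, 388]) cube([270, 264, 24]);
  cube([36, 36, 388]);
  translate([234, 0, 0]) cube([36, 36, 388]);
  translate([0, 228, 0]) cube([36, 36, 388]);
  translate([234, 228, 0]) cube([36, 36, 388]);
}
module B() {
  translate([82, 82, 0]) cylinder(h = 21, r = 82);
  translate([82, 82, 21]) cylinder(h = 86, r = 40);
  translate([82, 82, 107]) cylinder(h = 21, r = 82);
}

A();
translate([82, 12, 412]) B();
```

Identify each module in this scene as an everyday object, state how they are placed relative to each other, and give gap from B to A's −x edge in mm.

A is a stool. B is a spool. The spool is on top of the stool. The gap from the spool to the stool's −x edge is 82 mm.

The spool's min-x is at 82; the stool's min-x is 0; gap = 82 mm.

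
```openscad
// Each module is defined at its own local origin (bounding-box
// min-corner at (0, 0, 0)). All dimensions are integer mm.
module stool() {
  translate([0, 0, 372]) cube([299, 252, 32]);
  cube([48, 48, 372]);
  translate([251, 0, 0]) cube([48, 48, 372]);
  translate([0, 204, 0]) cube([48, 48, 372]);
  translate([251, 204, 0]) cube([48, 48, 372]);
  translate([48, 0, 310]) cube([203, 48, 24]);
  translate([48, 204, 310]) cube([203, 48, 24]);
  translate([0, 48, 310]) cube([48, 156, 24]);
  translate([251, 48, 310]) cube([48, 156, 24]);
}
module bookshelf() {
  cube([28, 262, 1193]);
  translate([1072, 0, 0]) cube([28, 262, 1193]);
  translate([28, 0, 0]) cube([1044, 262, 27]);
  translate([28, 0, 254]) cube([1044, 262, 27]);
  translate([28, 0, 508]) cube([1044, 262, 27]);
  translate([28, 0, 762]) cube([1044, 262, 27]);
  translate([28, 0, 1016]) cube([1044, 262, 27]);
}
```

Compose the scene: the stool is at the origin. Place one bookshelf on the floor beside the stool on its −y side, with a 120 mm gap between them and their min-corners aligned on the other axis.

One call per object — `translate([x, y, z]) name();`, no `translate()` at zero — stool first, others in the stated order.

stool();
translate([0, -382, 0]) bookshelf();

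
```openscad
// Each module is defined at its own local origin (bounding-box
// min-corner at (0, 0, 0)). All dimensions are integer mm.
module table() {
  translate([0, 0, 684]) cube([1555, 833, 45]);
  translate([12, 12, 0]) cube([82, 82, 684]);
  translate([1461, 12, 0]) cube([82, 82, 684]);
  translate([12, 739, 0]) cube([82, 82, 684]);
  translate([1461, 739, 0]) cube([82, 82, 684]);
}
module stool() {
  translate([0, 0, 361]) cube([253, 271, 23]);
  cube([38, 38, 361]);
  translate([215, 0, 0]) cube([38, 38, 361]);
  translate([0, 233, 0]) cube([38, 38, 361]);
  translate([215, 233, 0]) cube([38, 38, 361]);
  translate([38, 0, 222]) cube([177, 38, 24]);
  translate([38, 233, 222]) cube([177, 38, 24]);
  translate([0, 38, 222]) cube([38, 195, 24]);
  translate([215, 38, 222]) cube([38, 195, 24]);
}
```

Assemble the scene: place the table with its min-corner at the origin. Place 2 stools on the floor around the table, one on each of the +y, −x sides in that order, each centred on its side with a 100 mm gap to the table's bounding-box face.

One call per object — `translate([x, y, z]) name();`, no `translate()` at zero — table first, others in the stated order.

table();
translate([651, 933, 0]) stool();
translate([-353, 281, 0]) stool();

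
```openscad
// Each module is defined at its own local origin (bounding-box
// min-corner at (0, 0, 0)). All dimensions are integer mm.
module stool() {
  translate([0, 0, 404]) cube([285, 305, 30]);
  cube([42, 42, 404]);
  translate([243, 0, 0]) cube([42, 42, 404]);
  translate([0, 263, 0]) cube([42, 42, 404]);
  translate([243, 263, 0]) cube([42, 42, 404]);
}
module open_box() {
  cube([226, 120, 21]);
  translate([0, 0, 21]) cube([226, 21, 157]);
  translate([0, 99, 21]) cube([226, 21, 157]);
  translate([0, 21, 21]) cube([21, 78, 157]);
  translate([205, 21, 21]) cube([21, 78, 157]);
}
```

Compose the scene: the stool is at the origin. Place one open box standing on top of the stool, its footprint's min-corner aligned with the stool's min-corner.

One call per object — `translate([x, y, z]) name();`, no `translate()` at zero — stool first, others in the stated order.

stool();
translate([0, 0, 434]) open_box();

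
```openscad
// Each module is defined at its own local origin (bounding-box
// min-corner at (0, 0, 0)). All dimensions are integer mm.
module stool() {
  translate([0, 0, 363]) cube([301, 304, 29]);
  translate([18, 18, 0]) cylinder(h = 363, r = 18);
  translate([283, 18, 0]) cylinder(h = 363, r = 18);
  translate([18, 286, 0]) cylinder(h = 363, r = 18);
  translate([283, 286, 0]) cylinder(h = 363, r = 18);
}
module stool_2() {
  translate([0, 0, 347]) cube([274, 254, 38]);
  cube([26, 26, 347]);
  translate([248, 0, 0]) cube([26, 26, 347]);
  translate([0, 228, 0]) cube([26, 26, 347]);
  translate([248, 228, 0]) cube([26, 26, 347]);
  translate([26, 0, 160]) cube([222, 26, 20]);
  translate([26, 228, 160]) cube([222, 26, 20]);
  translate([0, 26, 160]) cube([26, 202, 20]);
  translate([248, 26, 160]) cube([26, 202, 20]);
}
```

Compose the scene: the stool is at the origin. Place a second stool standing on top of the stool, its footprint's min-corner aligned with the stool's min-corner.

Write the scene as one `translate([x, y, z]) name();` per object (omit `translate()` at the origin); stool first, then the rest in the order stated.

stool();
translate([0, 0, 392]) stool_2();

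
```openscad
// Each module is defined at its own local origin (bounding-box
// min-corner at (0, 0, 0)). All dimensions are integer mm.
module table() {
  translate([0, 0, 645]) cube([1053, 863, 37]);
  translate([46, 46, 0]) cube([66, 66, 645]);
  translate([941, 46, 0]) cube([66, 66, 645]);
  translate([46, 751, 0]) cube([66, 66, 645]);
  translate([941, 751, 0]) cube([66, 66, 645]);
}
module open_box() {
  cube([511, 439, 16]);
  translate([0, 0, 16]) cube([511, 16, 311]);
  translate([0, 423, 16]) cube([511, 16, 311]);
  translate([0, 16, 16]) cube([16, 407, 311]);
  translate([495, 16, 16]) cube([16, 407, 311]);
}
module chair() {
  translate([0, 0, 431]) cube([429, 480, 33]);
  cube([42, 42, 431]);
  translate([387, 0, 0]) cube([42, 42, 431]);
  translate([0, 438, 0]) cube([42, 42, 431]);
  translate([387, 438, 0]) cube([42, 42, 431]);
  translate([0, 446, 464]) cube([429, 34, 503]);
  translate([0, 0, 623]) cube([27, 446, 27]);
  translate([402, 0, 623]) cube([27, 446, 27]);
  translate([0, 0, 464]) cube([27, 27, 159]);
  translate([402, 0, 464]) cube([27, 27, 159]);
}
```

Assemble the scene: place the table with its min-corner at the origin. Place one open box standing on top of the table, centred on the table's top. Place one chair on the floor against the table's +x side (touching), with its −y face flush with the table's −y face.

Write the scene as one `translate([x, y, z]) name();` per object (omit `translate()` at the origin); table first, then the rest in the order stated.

table();
translate([271, 212, 682]) open_box();
translate([1053, 0, 0]) chair();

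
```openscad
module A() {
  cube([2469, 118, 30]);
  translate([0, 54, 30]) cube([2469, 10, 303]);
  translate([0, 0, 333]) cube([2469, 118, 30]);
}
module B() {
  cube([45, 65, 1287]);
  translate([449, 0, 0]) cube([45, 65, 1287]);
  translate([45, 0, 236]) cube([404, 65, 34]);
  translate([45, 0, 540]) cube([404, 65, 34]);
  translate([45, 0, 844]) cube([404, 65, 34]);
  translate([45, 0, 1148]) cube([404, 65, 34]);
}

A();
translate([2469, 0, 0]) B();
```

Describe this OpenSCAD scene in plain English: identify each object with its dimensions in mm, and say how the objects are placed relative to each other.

A is an I-beam lying along x, 2469 mm long. Overall section height 363 mm. Two flanges 118 mm wide (y) and 30 mm thick, one on the floor and one at the top; a web 10 mm thick runs between them, centred on the flange width.

B is a wooden ladder with two side rails of 45×65 mm section and 1287 mm height, set 494 mm apart overall. Between them run 4 rectangular rungs (65 mm deep, 34 mm thick), front faces flush with the rails' −y face. The bottom of the first rung is 236 mm above the floor and each subsequent rung is 304 mm higher than the one below.

The ladder is against the I-beam's +x side, with their −y faces flush.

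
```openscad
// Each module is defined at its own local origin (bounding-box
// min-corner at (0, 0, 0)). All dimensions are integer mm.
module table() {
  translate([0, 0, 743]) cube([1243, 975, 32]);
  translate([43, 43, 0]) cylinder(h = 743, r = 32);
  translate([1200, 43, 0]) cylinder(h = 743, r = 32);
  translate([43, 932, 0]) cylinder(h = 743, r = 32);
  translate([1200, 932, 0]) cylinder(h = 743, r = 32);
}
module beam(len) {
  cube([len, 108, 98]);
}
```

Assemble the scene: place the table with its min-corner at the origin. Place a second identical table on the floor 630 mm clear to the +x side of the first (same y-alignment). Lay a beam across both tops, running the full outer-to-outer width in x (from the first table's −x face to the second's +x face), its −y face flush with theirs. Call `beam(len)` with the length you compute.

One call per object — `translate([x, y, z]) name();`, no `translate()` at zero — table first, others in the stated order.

table();
translate([1873, 0, 0]) table();
translate([0, 0, 775]) beam(3116);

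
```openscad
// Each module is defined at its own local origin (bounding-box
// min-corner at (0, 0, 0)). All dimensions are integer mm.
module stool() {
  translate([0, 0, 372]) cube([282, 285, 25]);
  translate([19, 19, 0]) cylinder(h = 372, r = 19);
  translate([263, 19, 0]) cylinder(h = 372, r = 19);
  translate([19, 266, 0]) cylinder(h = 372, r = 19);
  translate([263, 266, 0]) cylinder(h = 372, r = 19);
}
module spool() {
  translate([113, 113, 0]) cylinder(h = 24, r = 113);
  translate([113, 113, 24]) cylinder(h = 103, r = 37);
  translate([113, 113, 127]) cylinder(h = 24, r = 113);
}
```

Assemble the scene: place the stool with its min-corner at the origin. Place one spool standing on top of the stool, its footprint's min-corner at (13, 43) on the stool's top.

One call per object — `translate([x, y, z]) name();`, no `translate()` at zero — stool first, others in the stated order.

stool();
translate([13, 43, 397]) spool();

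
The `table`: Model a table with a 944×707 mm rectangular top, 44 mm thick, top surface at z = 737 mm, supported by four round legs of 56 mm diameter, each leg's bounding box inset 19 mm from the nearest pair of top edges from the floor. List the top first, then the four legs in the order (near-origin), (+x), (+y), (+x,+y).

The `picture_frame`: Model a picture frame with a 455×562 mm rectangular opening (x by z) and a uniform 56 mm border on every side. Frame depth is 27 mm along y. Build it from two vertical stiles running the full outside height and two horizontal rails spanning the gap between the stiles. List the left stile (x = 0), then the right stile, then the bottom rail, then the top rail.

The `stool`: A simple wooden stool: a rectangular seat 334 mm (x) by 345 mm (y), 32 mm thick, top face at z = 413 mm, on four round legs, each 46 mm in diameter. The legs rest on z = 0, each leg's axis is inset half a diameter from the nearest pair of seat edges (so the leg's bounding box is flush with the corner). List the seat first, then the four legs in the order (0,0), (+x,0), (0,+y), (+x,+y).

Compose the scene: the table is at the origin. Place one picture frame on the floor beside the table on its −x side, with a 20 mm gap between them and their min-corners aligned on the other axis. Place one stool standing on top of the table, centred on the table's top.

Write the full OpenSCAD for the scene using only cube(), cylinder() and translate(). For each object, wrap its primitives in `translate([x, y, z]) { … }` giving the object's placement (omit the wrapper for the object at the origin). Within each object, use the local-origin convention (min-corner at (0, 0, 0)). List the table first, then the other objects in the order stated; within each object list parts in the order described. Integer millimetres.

translate([0, 0, 693]) cube([944, 707, 44]);
translate([47, 47, 0]) cylinder(h = 693, r = 28);
translate([897, 47, 0]) cylinder(h = 693, r = 28);
translate([47, 660, 0]) cylinder(h = 693, r = 28);
translate([897, 660, 0]) cylinder(h = 693, r = 28);
translate([-587, 0, 0]) {
  cube([56, 27, 674]);
  translate([511, 0, 0]) cube([56, 27, 674]);
  translate([56, 0, 0]) cube([455, 27, 56]);
  translate([56, 0, 618]) cube([455, 27, 56]);
}
translate([305, 181, 737]) {
  translate([0, 0, 381]) cube([334, 345, 32]);
  translate([23, 23, 0]) cylinder(h = 381, r = 23);
  translate([311, 23, 0]) cylinder(h = 381, r = 23);
  translate([23, 322, 0]) cylinder(h = 381, r = 23);
  translate([311, 322, 0]) cylinder(h = 381, r = 23);
}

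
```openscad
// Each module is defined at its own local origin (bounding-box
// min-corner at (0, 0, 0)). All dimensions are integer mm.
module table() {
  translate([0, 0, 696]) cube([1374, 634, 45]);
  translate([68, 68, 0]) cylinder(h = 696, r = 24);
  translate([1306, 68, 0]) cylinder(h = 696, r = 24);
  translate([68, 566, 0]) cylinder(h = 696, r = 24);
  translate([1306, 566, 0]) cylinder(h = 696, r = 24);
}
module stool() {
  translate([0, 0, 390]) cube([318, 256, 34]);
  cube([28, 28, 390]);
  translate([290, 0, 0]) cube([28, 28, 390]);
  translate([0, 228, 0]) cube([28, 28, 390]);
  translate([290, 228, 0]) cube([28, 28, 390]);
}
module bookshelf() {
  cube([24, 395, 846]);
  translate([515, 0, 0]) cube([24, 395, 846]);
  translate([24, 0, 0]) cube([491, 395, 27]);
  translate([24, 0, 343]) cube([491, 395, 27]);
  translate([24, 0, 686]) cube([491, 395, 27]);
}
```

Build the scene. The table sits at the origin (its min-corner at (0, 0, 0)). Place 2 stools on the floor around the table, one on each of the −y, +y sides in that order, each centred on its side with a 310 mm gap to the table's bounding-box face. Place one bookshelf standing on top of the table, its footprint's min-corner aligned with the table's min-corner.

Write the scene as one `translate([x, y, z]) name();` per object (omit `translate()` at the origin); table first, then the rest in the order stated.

table();
translate([528, -566, 0]) stool();
translate([528, 944, 0]) stool();
translate([0, 0, 741]) bookshelf();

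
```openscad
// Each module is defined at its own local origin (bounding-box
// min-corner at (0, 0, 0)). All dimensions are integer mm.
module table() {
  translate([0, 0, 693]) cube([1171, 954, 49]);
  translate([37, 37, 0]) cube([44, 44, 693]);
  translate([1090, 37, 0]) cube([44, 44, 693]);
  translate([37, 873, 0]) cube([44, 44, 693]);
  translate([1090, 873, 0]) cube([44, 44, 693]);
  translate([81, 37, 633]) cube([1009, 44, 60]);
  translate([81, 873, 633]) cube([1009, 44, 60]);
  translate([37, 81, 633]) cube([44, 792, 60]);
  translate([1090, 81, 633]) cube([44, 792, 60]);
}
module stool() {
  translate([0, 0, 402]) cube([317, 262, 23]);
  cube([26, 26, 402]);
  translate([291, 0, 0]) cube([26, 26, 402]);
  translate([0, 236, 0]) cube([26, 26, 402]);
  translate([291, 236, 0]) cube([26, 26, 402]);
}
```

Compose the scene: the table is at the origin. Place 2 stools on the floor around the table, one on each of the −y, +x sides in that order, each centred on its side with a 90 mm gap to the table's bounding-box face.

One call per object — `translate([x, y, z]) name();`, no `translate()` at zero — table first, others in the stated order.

table();
translate([427, -352, 0]) stool();
translate([1261, 346, 0]) stool();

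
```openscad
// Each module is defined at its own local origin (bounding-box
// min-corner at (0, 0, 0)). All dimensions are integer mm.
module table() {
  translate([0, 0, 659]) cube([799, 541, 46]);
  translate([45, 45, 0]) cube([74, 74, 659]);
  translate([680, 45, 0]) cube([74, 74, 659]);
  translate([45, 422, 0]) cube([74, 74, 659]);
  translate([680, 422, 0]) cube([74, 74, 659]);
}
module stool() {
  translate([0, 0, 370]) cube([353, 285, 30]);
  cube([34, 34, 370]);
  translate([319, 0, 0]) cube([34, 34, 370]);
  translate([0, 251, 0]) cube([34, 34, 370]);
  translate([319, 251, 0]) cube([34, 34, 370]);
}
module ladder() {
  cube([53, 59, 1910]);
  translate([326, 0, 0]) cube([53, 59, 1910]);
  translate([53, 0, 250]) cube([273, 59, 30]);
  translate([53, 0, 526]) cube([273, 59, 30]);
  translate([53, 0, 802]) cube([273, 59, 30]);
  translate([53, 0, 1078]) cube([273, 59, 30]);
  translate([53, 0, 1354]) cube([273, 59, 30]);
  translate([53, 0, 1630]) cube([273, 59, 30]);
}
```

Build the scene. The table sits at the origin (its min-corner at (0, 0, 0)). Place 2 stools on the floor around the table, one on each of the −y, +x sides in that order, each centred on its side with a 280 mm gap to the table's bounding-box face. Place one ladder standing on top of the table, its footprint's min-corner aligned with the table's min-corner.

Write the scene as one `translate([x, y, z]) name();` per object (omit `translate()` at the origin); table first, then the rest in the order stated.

table();
translate([223, -565, 0]) stool();
translate([1079, 128, 0]) stool();
translate([0, 0, 705]) ladder();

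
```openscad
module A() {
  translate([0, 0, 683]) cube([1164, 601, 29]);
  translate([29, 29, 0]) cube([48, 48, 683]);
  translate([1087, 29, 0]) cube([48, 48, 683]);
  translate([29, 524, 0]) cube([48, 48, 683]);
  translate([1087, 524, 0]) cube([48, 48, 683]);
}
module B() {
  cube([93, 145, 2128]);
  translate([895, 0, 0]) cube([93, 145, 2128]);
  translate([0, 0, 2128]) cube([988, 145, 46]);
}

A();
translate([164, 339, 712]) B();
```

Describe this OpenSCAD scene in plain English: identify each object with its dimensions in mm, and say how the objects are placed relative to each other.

A is a rectangular dining table. The top is 1164×601×29 mm with its upper surface at z = 712 mm. It stands on four 48×48 mm square legs, each inset 29 mm from the nearest pair of top edges, running from the floor to the underside of the top.

B is a rectangular door frame: two vertical jambs of 93×145 mm section, 2128 mm tall, with a clear opening 802 mm wide between their inner faces. A header 46 mm tall and 145 mm deep lies on top of the jambs and spans the full outside width.

The door frame is on top of the table.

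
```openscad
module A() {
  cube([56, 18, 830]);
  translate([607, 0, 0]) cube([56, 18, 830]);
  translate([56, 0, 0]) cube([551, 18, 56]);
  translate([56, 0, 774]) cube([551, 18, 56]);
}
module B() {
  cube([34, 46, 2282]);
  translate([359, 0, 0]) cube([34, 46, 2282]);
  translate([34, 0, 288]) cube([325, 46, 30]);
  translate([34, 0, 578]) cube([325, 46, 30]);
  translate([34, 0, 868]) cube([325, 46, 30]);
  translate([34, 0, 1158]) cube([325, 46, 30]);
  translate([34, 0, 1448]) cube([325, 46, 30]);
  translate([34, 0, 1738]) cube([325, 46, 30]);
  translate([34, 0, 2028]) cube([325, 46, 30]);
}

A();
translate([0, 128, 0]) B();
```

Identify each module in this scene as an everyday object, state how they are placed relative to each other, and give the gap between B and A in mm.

The ladder's nearest face is 110 mm from the picture frame's +y face.

A is a picture frame. B is a ladder. The ladder is on the floor beside the picture frame on its +y side. The gap between the ladder and the picture frame is 110 mm.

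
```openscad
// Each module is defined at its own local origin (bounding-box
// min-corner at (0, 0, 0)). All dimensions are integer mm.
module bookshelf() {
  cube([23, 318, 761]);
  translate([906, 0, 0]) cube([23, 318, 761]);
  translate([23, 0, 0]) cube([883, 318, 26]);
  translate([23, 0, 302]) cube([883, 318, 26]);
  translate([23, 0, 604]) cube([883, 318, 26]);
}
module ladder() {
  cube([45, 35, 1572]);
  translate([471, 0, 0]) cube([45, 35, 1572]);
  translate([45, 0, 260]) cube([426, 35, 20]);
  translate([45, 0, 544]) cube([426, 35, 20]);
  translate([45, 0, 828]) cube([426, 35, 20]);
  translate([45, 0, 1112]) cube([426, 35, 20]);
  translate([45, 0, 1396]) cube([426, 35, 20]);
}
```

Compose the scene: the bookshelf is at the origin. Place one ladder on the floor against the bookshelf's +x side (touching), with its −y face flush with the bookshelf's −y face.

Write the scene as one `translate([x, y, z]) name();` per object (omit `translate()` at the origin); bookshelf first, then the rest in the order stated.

bookshelf();
translate([929, 0, 0]) ladder();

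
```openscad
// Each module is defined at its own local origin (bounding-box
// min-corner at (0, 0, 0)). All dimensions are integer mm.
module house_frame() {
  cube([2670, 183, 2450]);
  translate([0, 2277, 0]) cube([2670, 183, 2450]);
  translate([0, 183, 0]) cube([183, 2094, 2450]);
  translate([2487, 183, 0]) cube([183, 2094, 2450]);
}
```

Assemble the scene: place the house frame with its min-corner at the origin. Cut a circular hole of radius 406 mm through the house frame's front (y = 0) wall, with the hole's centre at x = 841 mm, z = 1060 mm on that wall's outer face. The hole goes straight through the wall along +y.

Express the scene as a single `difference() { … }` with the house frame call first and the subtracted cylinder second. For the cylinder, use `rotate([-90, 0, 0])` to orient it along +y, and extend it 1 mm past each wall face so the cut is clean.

difference() {
  house_frame();
  translate([841, -1, 1060]) rotate([-90, 0, 0]) cylinder(h = 185, r = 406);
}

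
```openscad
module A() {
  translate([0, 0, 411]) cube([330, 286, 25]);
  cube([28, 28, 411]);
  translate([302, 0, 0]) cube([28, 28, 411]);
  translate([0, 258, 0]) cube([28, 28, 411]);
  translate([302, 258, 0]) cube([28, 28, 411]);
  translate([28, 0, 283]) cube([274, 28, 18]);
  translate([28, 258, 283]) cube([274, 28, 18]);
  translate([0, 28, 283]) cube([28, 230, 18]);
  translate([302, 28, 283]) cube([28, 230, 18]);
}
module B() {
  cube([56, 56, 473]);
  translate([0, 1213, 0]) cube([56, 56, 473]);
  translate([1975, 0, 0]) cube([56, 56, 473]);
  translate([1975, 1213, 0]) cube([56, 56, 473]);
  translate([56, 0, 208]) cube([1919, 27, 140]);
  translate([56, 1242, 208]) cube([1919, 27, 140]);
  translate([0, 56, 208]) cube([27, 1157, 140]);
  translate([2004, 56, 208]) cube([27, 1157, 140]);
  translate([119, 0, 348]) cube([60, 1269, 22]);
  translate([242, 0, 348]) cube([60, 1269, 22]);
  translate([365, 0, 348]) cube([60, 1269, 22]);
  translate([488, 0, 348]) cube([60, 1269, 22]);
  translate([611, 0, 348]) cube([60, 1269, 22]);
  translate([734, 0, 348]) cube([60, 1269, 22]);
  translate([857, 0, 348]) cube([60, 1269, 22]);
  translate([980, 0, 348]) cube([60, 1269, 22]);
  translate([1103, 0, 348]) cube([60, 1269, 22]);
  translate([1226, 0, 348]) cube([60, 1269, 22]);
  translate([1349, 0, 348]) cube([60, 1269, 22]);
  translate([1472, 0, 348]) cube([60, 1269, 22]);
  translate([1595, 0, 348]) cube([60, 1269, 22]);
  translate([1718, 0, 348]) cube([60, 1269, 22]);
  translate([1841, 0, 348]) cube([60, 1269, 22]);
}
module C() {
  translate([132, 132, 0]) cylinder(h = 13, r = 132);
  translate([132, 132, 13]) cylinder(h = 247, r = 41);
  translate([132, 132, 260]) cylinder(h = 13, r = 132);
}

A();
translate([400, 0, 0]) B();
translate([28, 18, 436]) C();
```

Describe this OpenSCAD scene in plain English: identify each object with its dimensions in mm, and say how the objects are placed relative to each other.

A is a four-legged stool. The seat is a 330×286×25 mm slab whose top surface is at z = 436 mm; four square legs, each 28×28 mm in cross-section, run from the floor (z = 0) to the underside of the seat, each flush with a corner of the seat. Four stretchers, 28 mm wide and 18 mm tall, connect adjacent legs with their undersides at z = 283 mm, each running between the inner faces of the legs it joins and aligned with the legs' outer faces on the other axis.

B is a bed frame 2031 mm long (x) by 1269 mm wide (y). Four 56×56 mm corner posts, 473 mm tall, at the corners of the footprint. Four rails of 27 mm thickness and 140 mm height run between adjacent posts with their undersides at z = 208 mm, their outer faces flush with the outside of the frame (the two x-running rails run between the posts' inner faces; the two y-running rails run between the posts' inner faces). 15 slats, each 60 mm wide (x) and 22 mm thick, lie across the top of the two x-running rails, running the full 1269 mm width of the frame in y; the slats are evenly spaced along x between the inner faces of the end posts with equal gaps (rounded down to the nearest mm) at the −x end and between each pair — any rounding remainder accumulates at the +x end.

C is a spool: two coaxial disc flanges of radius 132 mm and thickness 13 mm, joined by a core cylinder of radius 41 mm and height 247 mm. The lower flange rests on z = 0 and the three cylinders share a vertical axis.

The bed frame is on the floor beside the stool on its +x side. The spool is on top of the stool.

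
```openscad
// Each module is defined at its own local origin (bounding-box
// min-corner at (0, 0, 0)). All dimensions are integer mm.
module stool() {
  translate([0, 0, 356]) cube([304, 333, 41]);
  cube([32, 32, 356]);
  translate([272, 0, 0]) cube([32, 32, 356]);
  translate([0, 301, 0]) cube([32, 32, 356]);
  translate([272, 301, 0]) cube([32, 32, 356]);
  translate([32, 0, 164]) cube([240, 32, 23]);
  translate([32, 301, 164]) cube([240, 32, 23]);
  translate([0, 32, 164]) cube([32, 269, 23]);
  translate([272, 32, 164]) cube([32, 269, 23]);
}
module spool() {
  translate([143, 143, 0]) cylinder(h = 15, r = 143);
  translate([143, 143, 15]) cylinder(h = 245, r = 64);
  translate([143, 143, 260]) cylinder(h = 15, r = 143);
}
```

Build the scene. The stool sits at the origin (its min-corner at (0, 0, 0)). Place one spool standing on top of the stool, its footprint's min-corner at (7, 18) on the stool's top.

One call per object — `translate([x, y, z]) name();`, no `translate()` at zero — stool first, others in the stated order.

stool();
translate([7, 18, 397]) spool();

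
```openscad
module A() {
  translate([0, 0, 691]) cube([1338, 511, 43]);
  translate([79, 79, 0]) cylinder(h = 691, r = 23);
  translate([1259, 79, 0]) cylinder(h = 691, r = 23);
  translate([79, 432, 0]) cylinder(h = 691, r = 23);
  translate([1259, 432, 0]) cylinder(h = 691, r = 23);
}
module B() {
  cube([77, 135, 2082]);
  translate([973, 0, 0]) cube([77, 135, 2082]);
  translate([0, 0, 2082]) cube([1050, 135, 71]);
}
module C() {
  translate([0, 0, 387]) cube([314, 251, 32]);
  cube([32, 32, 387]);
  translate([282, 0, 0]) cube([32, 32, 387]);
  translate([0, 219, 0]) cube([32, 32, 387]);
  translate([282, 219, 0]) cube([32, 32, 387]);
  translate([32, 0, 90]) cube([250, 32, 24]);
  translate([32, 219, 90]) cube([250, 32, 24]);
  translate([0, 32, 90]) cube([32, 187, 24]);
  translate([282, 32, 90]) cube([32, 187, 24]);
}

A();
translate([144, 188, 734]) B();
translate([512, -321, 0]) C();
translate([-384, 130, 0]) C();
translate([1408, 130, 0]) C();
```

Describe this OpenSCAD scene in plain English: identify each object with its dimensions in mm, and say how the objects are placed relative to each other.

A is a table with a 1338×511 mm rectangular top, 43 mm thick, top surface at z = 734 mm, supported by four round legs of 46 mm diameter, each leg's bounding box inset 56 mm from the nearest pair of top edges, running from the floor.

B is a rectangular door frame: two vertical jambs of 77×135 mm section, 2082 mm tall, with a clear opening 896 mm wide between their inner faces. A header 71 mm tall and 135 mm deep lies on top of the jambs and spans the full outside width.

C is a four-legged stool. The seat is a 314×251×32 mm slab whose top surface is at z = 419 mm; four square legs, each 32×32 mm in cross-section, run from the floor (z = 0) to the underside of the seat, each flush with a corner of the seat. Four stretchers, 32 mm wide and 24 mm tall, connect adjacent legs with their undersides at z = 90 mm, each running between the inner faces of the legs it joins and aligned with the legs' outer faces on the other axis.

The door frame is on top of the table, centred. Three stools sit around the table at the −y, −x, +x sides.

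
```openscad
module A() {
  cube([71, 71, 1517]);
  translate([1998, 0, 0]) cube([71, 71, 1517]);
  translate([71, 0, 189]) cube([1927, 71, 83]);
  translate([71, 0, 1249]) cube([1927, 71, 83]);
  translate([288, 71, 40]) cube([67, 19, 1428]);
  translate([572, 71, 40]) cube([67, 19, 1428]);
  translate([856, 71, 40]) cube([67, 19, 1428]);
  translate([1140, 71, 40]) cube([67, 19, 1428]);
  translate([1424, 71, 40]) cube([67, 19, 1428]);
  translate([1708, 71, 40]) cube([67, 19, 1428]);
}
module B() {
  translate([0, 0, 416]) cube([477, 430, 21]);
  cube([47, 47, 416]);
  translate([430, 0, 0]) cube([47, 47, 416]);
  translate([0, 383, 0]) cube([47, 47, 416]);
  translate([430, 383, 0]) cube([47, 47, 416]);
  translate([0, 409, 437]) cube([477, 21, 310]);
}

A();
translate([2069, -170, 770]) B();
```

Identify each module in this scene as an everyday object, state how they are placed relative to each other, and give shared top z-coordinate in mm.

Both tops at z = 1517 mm.

A is a fence section. B is a chair. The chair is beside the fence section with their tops flush at z = 1517. The shared top z-coordinate is 1517 mm.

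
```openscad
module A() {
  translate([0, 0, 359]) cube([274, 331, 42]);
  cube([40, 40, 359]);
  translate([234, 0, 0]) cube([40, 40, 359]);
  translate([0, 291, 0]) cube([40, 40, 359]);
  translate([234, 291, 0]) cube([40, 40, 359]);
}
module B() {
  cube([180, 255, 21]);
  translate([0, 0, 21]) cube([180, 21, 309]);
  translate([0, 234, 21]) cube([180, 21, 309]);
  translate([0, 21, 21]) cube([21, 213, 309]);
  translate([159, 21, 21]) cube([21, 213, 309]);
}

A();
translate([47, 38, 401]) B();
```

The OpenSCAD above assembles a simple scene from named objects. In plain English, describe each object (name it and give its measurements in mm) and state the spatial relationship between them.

A is a four-legged stool. The seat is 274×331 mm, 42 mm thick, top at z = 401 mm. It stands on four square legs, each 40×40 mm in cross-section, from z = 0 to the seat underside, each flush with a corner of the seat.

B is an open-topped rectangular box: outside dimensions 180×255×330 mm, with a uniform wall and base thickness of 21 mm. The base is a full 180×255 slab on the floor; four walls sit on top of the base. The front and back walls (the −y and +y sides) span the full width; the two side walls fit between them.

The open box is on top of the stool, centred.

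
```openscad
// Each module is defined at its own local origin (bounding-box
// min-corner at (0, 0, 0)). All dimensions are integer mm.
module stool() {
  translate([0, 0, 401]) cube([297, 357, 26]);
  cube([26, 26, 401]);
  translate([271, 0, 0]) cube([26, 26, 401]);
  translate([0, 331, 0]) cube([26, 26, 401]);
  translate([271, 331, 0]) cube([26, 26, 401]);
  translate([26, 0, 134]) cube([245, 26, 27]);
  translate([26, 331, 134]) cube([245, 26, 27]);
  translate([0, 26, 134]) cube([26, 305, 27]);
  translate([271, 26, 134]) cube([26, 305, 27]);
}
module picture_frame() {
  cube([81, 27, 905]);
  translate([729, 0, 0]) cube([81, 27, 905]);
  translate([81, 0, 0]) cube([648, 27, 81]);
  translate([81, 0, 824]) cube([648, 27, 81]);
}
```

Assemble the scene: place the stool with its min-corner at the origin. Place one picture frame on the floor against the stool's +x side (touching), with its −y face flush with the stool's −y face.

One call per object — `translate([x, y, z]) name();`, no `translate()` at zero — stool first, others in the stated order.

stool();
translate([297, 0, 0]) picture_frame();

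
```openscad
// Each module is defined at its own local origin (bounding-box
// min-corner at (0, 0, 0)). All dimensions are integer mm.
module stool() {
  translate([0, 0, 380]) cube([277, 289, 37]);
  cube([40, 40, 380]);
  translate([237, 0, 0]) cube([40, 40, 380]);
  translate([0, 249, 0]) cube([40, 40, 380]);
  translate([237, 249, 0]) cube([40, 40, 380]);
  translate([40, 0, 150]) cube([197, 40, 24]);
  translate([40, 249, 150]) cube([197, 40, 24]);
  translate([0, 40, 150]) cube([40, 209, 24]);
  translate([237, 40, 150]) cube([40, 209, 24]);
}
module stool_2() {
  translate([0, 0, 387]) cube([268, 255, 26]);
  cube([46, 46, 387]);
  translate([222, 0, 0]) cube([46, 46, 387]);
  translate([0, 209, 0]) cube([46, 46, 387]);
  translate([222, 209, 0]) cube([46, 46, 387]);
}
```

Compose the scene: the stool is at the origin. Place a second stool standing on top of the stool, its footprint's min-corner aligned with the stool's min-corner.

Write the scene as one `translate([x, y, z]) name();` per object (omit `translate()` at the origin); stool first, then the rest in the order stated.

stool();
translate([0, 0, 417]) stool_2();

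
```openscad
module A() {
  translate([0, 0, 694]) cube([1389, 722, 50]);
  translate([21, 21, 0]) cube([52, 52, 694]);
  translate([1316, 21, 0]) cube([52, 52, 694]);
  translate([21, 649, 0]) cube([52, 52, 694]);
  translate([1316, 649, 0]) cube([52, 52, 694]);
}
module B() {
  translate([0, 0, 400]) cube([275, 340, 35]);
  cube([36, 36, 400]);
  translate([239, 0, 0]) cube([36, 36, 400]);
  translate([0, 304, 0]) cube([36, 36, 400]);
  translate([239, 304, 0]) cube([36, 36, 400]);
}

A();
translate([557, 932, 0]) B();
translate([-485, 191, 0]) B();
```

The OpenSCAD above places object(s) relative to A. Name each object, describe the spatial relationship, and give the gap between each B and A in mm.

Each stool's nearest face is 210 mm from the table's bounding box.

A is a table. B is a stool. Two stools sit around the table at the +y, −x sides. The gap between each stool and the table is 210 mm.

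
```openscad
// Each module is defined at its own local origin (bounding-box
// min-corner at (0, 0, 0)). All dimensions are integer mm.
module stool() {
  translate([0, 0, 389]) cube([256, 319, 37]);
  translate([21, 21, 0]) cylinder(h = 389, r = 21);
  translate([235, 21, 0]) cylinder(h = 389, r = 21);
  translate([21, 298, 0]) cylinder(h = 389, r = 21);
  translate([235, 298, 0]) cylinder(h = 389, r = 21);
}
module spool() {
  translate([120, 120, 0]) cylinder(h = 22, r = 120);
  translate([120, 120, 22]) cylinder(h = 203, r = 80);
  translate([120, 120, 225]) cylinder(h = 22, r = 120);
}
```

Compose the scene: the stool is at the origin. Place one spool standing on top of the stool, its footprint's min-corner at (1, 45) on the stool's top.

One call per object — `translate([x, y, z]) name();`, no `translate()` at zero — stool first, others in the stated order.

stool();
translate([1, 45, 426]) spool();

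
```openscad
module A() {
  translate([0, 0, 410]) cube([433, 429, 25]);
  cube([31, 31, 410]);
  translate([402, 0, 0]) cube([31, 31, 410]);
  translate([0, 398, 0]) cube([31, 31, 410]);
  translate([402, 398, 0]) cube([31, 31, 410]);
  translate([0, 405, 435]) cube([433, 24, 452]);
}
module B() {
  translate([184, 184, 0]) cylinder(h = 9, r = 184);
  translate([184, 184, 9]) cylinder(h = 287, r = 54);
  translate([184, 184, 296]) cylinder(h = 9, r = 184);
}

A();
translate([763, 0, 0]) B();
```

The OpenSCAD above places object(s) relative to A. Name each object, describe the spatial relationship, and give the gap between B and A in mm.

A is a chair. B is a spool. The spool is on the floor beside the chair on its +x side. The gap between the spool and the chair is 330 mm.

The spool's nearest face is 330 mm from the chair's +x face.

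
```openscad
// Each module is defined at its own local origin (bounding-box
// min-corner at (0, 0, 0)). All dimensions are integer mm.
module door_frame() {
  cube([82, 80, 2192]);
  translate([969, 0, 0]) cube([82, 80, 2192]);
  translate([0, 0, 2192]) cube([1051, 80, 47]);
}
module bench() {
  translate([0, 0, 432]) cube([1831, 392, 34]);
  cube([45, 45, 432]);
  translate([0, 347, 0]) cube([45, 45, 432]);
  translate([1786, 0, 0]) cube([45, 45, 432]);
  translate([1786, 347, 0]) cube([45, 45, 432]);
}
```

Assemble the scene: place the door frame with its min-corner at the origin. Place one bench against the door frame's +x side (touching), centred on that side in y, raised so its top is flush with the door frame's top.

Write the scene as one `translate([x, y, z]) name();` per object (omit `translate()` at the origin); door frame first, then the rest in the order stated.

door_frame();
translate([1051, -156, 1773]) bench();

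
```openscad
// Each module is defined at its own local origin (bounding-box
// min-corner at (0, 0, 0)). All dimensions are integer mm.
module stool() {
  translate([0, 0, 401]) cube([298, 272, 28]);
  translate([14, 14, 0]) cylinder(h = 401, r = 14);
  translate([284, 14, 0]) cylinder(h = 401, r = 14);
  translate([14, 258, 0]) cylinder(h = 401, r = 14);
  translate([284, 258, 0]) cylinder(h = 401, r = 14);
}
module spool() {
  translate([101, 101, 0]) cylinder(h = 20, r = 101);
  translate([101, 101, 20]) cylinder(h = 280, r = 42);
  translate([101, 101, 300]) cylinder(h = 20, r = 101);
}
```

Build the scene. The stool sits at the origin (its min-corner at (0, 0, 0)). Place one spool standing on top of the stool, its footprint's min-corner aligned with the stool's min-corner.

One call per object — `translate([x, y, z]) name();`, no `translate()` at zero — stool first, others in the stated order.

stool();
translate([0, 0, 429]) spool();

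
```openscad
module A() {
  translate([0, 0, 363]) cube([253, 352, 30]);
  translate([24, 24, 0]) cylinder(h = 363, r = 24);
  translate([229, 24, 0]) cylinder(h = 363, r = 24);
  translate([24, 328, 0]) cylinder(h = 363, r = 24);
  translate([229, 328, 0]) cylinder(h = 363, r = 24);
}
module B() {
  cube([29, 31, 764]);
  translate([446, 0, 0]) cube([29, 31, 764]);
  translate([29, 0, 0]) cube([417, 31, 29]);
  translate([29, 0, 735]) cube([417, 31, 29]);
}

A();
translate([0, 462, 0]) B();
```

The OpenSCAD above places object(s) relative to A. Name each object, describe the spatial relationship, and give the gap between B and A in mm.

A is a stool. B is a picture frame. The picture frame is on the floor beside the stool on its +y side. The gap between the picture frame and the stool is 110 mm.

The picture frame's nearest face is 110 mm from the stool's +y face.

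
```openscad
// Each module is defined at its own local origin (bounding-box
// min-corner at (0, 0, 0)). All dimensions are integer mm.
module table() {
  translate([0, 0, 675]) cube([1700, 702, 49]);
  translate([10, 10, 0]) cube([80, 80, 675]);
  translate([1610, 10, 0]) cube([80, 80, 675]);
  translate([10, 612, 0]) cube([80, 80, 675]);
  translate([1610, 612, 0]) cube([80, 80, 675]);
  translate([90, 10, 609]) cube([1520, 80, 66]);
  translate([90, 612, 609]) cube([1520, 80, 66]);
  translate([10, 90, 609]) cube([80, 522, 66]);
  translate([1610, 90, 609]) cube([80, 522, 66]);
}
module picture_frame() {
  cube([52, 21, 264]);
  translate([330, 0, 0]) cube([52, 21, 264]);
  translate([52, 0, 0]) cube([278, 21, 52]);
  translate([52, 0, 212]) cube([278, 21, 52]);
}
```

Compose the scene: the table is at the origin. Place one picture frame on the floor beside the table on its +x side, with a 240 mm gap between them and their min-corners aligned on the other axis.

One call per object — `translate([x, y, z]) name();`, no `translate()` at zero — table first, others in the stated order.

table();
translate([1940, 0, 0]) picture_frame();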